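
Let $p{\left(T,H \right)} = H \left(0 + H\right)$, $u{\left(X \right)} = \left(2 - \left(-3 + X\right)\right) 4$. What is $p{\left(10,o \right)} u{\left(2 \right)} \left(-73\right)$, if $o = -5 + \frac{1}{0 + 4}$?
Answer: $- \frac{79059}{4} \approx -19765.0$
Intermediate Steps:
$u{\left(X \right)} = 20 - 4 X$ ($u{\left(X \right)} = \left(5 - X\right) 4 = 20 - 4 X$)
$o = - \frac{19}{4}$ ($o = -5 + \frac{1}{4} = - \frac{19}{4} \approx -4.75$)
$p{\left(T,H \right)} = H^{2}$ ($p{\left(T,H \right)} = H H = H^{2}$)
$p{\left(10,o \right)} u{\left(2 \right)} \left(-73\right) = \left(- \frac{19}{4}\right)^{2} \left(20 - 8\right) \left(-73\right) = \frac{361 \left(20 - 8\right)}{16} \left(-73\right) = \frac{361}{16} \cdot 12 \left(-73\right) = \frac{1083}{4} \left(-73\right) = - \frac{79059}{4}$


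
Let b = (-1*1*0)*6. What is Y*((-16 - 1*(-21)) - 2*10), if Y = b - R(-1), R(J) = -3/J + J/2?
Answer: 75/2 ≈ 37.500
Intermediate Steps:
R(J) = J/2 - 3/J (R(J) = -3/J + J*(½) = -3/J + J/2 = J/2 - 3/J)
b = 0 (b = -1*0*6 = 0*6 = 0)
Y = -5/2 (Y = 0 - ((½)*(-1) - 3/(-1)) = 0 - (-½ - 3*(-1)) = 0 - (-½ + 3) = 0 - 1*5/2 = 0 - 5/2 = -5/2 ≈ -2.5000)
Y*((-16 - 1*(-21)) - 2*10) = -5*((-16 - 1*(-21)) - 2*10)/2 = -5*((-16 + 21) - 20)/2 = -5*(5 - 20)/2 = -5/2*(-15) = 75/2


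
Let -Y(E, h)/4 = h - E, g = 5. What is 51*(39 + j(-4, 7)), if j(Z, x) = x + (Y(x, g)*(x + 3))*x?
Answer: 30906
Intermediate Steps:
Y(E, h) = -4*h + 4*E (Y(E, h) = -4*(h - E) = -4*h + 4*E)
j(Z, x) = x + x*(-20 + 4*x)*(3 + x) (j(Z, x) = x + ((-4*5 + 4*x)*(x + 3))*x = x + ((-20 + 4*x)*(3 + x))*x = x + x*(-20 + 4*x)*(3 + x))
51*(39 + j(-4, 7)) = 51*(39 + 7*(-59 - 8*7 + 4*7**2)) = 51*(39 + 7*(-59 - 56 + 4*49)) = 51*(39 + 7*(-59 - 56 + 196)) = 51*(39 + 7*81) = 51*(39 + 567) = 51*606 = 30906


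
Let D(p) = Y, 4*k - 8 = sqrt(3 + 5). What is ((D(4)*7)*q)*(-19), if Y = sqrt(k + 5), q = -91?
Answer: 12103*sqrt(28 + 2*sqrt(2))/2 ≈ 33600.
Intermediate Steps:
k = 2 + sqrt(2)/2 (k = 2 + sqrt(3 + 5)/4 = 2 + sqrt(8)/4 = 2 + (2*sqrt(2))/4 = 2 + sqrt(2)/2 ≈ 2.7071)
Y = sqrt(7 + sqrt(2)/2) (Y = sqrt((2 + sqrt(2)/2) + 5) = sqrt(7 + sqrt(2)/2) ≈ 2.7762)
D(p) = sqrt(28 + 2*sqrt(2))/2
((D(4)*7)*q)*(-19) = (((sqrt(28 + 2*sqrt(2))/2)*7)*(-91))*(-19) = ((7*sqrt(28 + 2*sqrt(2))/2)*(-91))*(-19) = -637*sqrt(28 + 2*sqrt(2))/2*(-19) = 12103*sqrt(28 + 2*sqrt(2))/2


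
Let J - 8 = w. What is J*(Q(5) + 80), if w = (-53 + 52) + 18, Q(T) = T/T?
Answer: 2025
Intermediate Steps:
Q(T) = 1
w = 17 (w = -1 + 18 = 17)
J = 25 (J = 8 + 17 = 25)
J*(Q(5) + 80) = 25*(1 + 80) = 25*81 = 2025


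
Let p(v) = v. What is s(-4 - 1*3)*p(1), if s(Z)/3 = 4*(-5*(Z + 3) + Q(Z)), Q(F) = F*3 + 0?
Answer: -12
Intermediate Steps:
Q(F) = 3*F (Q(F) = 3*F + 0 = 3*F)
s(Z) = -180 - 24*Z (s(Z) = 3*(4*(-5*(Z + 3) + 3*Z)) = 3*(4*(-5*(3 + Z) + 3*Z)) = 3*(4*((-15 - 5*Z) + 3*Z)) = 3*(4*(-15 - 2*Z)) = 3*(-60 - 8*Z) = -180 - 24*Z)
s(-4 - 1*3)*p(1) = (-180 - 24*(-4 - 1*3))*1 = (-180 - 24*(-4 - 3))*1 = (-180 - 24*(-7))*1 = (-180 + 168)*1 = -12*1 = -12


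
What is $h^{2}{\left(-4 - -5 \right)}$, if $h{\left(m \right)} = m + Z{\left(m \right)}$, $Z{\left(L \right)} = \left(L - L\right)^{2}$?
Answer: $1$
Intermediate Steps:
$Z{\left(L \right)} = 0$ ($Z{\left(L \right)} = 0^{2} = 0$)
$h{\left(m \right)} = m$ ($h{\left(m \right)} = m + 0 = m$)
$h^{2}{\left(-4 - -5 \right)} = \left(-4 - -5\right)^{2} = \left(-4 + 5\right)^{2} = 1^{2} = 1$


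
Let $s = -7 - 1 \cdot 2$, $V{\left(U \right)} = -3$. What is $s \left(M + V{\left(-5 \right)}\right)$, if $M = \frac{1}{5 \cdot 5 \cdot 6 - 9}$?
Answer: $\frac{1266}{47} \approx 26.936$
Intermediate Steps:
$s = -9$ ($s = -7 - 2 = -9$)
$M = \frac{1}{141}$ ($M = \frac{1}{25 \cdot 6 - 9} = \frac{1}{150 - 9} = \frac{1}{141} \approx 0.0070922$)
$s \left(M + V{\left(-5 \right)}\right) = - 9 \left(\frac{1}{141} - 3\right) = \left(-9\right) \left(- \frac{422}{141}\right) = \frac{1266}{47}$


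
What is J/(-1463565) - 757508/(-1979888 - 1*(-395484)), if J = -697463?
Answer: 553431340768/579719560065 ≈ 0.95465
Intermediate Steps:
J/(-1463565) - 757508/(-1979888 - 1*(-395484)) = -697463/(-1463565) - 757508/(-1979888 - 1*(-395484)) = -697463*(-1/1463565) - 757508/(-1979888 + 395484) = 697463/1463565 - 757508/(-1584404) = 697463/1463565 - 757508*(-1/1584404) = 697463/1463565 + 189377/396101 = 553431340768/579719560065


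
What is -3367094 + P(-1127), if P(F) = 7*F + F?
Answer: -3376110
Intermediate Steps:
P(F) = 8*F
-3367094 + P(-1127) = -3367094 + 8*(-1127) = -3367094 - 9016 = -3376110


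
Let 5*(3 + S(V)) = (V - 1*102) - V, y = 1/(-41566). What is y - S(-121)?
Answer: 4863217/207830 ≈ 23.400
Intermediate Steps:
y = -1/41566 ≈ -2.4058e-5
S(V) = -117/5 (S(V) = -3 + ((V - 1*102) - V)/5 = -3 + ((V - 102) - V)/5 = -3 + ((-102 + V) - V)/5 = -3 + (⅕)*(-102) = -3 - 102/5 = -117/5)
y - S(-121) = -1/41566 - 1*(-117/5) = -1/41566 + 117/5 = 4863217/207830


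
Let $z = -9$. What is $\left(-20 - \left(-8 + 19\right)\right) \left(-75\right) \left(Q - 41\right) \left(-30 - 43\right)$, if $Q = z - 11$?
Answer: $10353225$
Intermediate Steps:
$Q = -20$ ($Q = -9 - 11 = -20$)
$\left(-20 - \left(-8 + 19\right)\right) \left(-75\right) \left(Q - 41\right) \left(-30 - 43\right) = \left(-20 - \left(-8 + 19\right)\right) \left(-75\right) \left(-20 - 41\right) \left(-30 - 43\right) = \left(-20 - 11\right) \left(-75\right) \left(\left(-61\right) \left(-73\right)\right) = \left(-20 - 11\right) \left(-75\right) 4453 = \left(-31\right) \left(-75\right) 4453 = 2325 \cdot 4453 = 10353225$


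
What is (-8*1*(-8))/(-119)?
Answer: -64/119 ≈ -0.53782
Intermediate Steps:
(-8*1*(-8))/(-119) = -(-8)*(-8)/119 = -1/119*64 = -64/119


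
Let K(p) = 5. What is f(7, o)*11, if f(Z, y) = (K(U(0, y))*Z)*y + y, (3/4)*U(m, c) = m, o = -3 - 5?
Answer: -3168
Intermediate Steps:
o = -8
U(m, c) = 4*m/3
f(Z, y) = y + 5*Z*y (f(Z, y) = (5*Z)*y + y = 5*Z*y + y = y + 5*Z*y)
f(7, o)*11 = -8*(1 + 5*7)*11 = -8*(1 + 35)*11 = -8*36*11 = -288*11 = -3168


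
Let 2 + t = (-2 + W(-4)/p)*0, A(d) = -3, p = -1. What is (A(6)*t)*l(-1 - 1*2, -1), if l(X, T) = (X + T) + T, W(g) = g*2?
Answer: -30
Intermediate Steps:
W(g) = 2*g
l(X, T) = X + 2*T (l(X, T) = (T + X) + T = X + 2*T)
t = -2 (t = -2 + (-2 + (2*(-4))/(-1))*0 = -2 + (-2 - 8*(-1))*0 = -2 + (-2 + 8)*0 = -2 + 6*0 = -2 + 0 = -2)
(A(6)*t)*l(-1 - 1*2, -1) = (-3*(-2))*((-1 - 1*2) + 2*(-1)) = 6*((-1 - 2) - 2) = 6*(-3 - 2) = 6*(-5) = -30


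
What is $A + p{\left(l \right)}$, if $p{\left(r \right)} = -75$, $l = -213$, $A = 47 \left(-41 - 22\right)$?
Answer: $-3036$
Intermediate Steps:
$A = -2961$ ($A = 47 \left(-63\right) = -2961$)
$A + p{\left(l \right)} = -2961 - 75 = -3036$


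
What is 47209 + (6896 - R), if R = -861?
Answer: 54966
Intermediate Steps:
47209 + (6896 - R) = 47209 + (6896 - 1*(-861)) = 47209 + (6896 + 861) = 47209 + 7757 = 54966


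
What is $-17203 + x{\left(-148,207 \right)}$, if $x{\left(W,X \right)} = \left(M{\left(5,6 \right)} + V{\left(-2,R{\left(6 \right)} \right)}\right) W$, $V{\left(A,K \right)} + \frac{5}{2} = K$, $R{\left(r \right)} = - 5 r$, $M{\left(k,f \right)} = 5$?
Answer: $-13133$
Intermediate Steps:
$V{\left(A,K \right)} = - \frac{5}{2} + K$
$x{\left(W,X \right)} = - \frac{55 W}{2}$ ($x{\left(W,X \right)} = \left(5 - \frac{65}{2}\right) W = - \frac{55 W}{2}$)
$-17203 + x{\left(-148,207 \right)} = -17203 - -4070 = -17203 + 4070 = -13133$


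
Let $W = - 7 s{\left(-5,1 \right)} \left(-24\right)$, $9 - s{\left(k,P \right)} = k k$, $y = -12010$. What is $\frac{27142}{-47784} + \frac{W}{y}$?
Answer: $- \frac{49383007}{143471460} \approx -0.3442$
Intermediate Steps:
$s{\left(k,P \right)} = 9 - k^{2}$ ($s{\left(k,P \right)} = 9 - k k = 9 - k^{2}$)
$W = -2688$ ($W = - 7 \left(9 - \left(-5\right)^{2}\right) \left(-24\right) = - 7 \left(9 - 25\right) \left(-24\right) = \left(-7\right) \left(-16\right) \left(-24\right) = 112 \left(-24\right) = -2688$)
$\frac{27142}{-47784} + \frac{W}{y} = \frac{27142}{-47784} - \frac{2688}{-12010} = 27142 \left(- \frac{1}{47784}\right) - - \frac{1344}{6005} = - \frac{13571}{23892} + \frac{1344}{6005} = - \frac{49383007}{143471460}$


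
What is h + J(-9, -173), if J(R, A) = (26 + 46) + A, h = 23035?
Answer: 22934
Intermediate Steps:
J(R, A) = 72 + A
h + J(-9, -173) = 23035 + (72 - 173) = 23035 - 101 = 22934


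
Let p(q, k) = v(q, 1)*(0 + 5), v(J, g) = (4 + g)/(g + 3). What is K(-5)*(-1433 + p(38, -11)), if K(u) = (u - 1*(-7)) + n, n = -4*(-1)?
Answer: -17121/2 ≈ -8560.5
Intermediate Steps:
v(J, g) = (4 + g)/(3 + g)
n = 4
p(q, k) = 25/4 (p(q, k) = ((4 + 1)/(3 + 1))*(0 + 5) = (5/4)*5 = 25/4)
K(u) = 11 + u (K(u) = (u - 1*(-7)) + 4 = (u + 7) + 4 = (7 + u) + 4 = 11 + u)
K(-5)*(-1433 + p(38, -11)) = (11 - 5)*(-1433 + 25/4) = 6*(-5707/4) = -17121/2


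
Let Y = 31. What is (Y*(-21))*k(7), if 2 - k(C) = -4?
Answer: -3906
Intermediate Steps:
k(C) = 6 (k(C) = 2 - 1*(-4) = 2 + 4 = 6)
(Y*(-21))*k(7) = (31*(-21))*6 = -651*6 = -3906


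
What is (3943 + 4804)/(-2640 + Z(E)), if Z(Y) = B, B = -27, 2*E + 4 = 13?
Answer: -8747/2667 ≈ -3.2797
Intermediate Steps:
E = 9/2 (E = -2 + (½)*13 = -2 + 13/2 = 9/2 ≈ 4.5000)
Z(Y) = -27
(3943 + 4804)/(-2640 + Z(E)) = (3943 + 4804)/(-2640 - 27) = 8747/(-2667) = 8747*(-1/2667) = -8747/2667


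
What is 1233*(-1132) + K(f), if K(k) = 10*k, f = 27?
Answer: -1395486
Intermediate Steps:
1233*(-1132) + K(f) = 1233*(-1132) + 10*27 = -1395756 + 270 = -1395486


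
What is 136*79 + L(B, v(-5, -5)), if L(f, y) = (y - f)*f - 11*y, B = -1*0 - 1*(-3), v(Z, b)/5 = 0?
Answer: 10735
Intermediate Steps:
v(Z, b) = 0 (v(Z, b) = 5*0 = 0)
B = 3 (B = 0 + 3 = 3)
L(f, y) = -11*y + f*(y - f) (L(f, y) = f*(y - f) - 11*y = -11*y + f*(y - f))
136*79 + L(B, v(-5, -5)) = 136*79 + (-1*3² - 11*0 + 3*0) = 10744 + (-1*9 + 0 + 0) = 10744 + (-9 + 0 + 0) = 10744 - 9 = 10735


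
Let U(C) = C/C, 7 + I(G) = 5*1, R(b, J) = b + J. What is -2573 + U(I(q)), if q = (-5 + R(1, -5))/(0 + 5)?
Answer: -2572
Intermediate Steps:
R(b, J) = J + b
q = -9/5 (q = (-5 + (-5 + 1))/(0 + 5) = (-5 - 4)/5 = -9*⅕ = -9/5 ≈ -1.8000)
I(G) = -2 (I(G) = -7 + 5*1 = -7 + 5 = -2)
U(C) = 1
-2573 + U(I(q)) = -2573 + 1 = -2572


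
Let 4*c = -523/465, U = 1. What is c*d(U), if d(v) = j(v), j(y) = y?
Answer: -523/1860 ≈ -0.28118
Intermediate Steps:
d(v) = v
c = -523/1860 (c = (-523/465)/4 = (-523*1/465)/4 = (¼)*(-523/465) = -523/1860 ≈ -0.28118)
c*d(U) = -523/1860*1 = -523/1860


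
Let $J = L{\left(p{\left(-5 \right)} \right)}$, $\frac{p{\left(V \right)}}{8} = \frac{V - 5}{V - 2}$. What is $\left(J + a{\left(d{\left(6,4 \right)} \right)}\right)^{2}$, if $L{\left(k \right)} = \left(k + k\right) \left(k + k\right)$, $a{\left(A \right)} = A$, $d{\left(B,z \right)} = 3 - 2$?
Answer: $\frac{657871201}{2401} \approx 2.74 \cdot 10^{5}$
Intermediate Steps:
$p{\left(V \right)} = \frac{8 \left(-5 + V\right)}{-2 + V}$ ($p{\left(V \right)} = 8 \frac{V - 5}{V - 2} = 8 \frac{-5 + V}{-2 + V} = \frac{8 \left(-5 + V\right)}{-2 + V}$)
$d{\left(B,z \right)} = 1$
$L{\left(k \right)} = 4 k^{2}$ ($L{\left(k \right)} = 2 k 2 k = 4 k^{2}$)
$J = \frac{25600}{49}$ ($J = 4 \left(\frac{8 \left(-5 - 5\right)}{-2 - 5}\right)^{2} = 4 \left(8 \frac{1}{-7} \left(-10\right)\right)^{2} = 4 \left(8 \left(- \frac{1}{7}\right) \left(-10\right)\right)^{2} = 4 \left(\frac{80}{7}\right)^{2} = 4 \cdot \frac{6400}{49} = \frac{25600}{49} \approx 522.45$)
$\left(J + a{\left(d{\left(6,4 \right)} \right)}\right)^{2} = \left(\frac{25600}{49} + 1\right)^{2} = \left(\frac{25649}{49}\right)^{2} = \frac{657871201}{2401}$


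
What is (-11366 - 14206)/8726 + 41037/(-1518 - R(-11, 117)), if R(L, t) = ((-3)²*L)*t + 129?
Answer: 17334245/14450256 ≈ 1.1996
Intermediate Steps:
R(L, t) = 129 + 9*L*t (R(L, t) = (9*L)*t + 129 = 9*L*t + 129 = 129 + 9*L*t)
(-11366 - 14206)/8726 + 41037/(-1518 - R(-11, 117)) = (-11366 - 14206)/8726 + 41037/(-1518 - (129 + 9*(-11)*117)) = -25572*1/8726 + 41037/(-1518 - (129 - 11583)) = -12786/4363 + 41037/(-1518 - 1*(-11454)) = -12786/4363 + 41037/(-1518 + 11454) = -12786/4363 + 41037/9936 = -12786/4363 + 41037*(1/9936) = -12786/4363 + 13679/3312 = 17334245/14450256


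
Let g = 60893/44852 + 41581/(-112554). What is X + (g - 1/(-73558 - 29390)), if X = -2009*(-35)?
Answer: 380665495313102563/5413640694579 ≈ 70316.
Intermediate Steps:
g = 2494379855/2524136004 (g = 60893*(1/44852) + 41581*(-1/112554) = 60893/44852 - 41581/112554 = 2494379855/2524136004 ≈ 0.98821)
X = 70315
X + (g - 1/(-73558 - 29390)) = 70315 + (2494379855/2524136004 - 1/(-73558 - 29390)) = 70315 + (2494379855/2524136004 - 1/(-102948)) = 70315 + (2494379855/2524136004 - 1*(-1/102948)) = 70315 + (2494379855/2524136004 + 1/102948) = 70315 + 5349873780178/5413640694579 = 380665495313102563/5413640694579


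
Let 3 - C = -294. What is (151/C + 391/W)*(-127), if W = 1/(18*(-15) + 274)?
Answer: -59011693/297 ≈ -1.9869e+5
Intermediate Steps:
C = 297 (C = 3 - 1*(-294) = 3 + 294 = 297)
W = ¼ (W = 1/(-270 + 274) = 1/4 = ¼ ≈ 0.25000)
(151/C + 391/W)*(-127) = (151/297 + 391/(¼))*(-127) = (151*(1/297) + 391*4)*(-127) = (151/297 + 1564)*(-127) = (464659/297)*(-127) = -59011693/297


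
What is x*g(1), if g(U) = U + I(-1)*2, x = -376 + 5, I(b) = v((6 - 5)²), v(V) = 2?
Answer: -1855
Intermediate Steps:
I(b) = 2
x = -371
g(U) = 4 + U (g(U) = U + 2*2 = U + 4 = 4 + U)
x*g(1) = -371*(4 + 1) = -371*5 = -1855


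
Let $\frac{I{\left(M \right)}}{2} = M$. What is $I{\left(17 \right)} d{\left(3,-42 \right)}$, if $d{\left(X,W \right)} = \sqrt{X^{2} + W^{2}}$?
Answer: $102 \sqrt{197} \approx 1431.6$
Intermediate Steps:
$d{\left(X,W \right)} = \sqrt{W^{2} + X^{2}}$
$I{\left(M \right)} = 2 M$
$I{\left(17 \right)} d{\left(3,-42 \right)} = 2 \cdot 17 \sqrt{\left(-42\right)^{2} + 3^{2}} = 34 \sqrt{1764 + 9} = 34 \sqrt{1773} = 34 \cdot 3 \sqrt{197} = 102 \sqrt{197}$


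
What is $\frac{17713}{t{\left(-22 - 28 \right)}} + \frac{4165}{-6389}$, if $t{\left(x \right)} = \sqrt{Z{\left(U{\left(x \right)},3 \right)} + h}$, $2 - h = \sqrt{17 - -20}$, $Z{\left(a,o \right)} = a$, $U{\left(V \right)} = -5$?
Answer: $- \frac{4165}{6389} - \frac{17713 i}{\sqrt{3 + \sqrt{37}}} \approx -0.6519 - 5877.4 i$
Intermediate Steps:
$h = 2 - \sqrt{37}$ ($h = 2 - \sqrt{17 - -20} = 2 - \sqrt{17 + \left(-7 + 27\right)} = 2 - \sqrt{17 + 20} = 2 - \sqrt{37} \approx -4.0828$)
$t{\left(x \right)} = \sqrt{-3 - \sqrt{37}}$ ($t{\left(x \right)} = \sqrt{-5 + \left(2 - \sqrt{37}\right)} = \sqrt{-3 - \sqrt{37}}$)
$\frac{17713}{t{\left(-22 - 28 \right)}} + \frac{4165}{-6389} = \frac{17713}{\sqrt{-3 - \sqrt{37}}} + \frac{4165}{-6389} = \frac{17713}{\sqrt{-3 - \sqrt{37}}} + 4165 \left(- \frac{1}{6389}\right) = \frac{17713}{\sqrt{-3 - \sqrt{37}}} - \frac{4165}{6389} = - \frac{4165}{6389} + \frac{17713}{\sqrt{-3 - \sqrt{37}}}$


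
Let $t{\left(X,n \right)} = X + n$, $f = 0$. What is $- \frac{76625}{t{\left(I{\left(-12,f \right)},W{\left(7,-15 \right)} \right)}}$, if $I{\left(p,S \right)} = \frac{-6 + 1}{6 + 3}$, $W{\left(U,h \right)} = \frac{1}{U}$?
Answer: $\frac{4827375}{26} \approx 1.8567 \cdot 10^{5}$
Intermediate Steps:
$I{\left(p,S \right)} = - \frac{5}{9}$
$- \frac{76625}{t{\left(I{\left(-12,f \right)},W{\left(7,-15 \right)} \right)}} = - \frac{76625}{- \frac{5}{9} + \frac{1}{7}} = - \frac{76625}{- \frac{26}{63}} = \left(-76625\right) \left(- \frac{63}{26}\right) = \frac{4827375}{26}$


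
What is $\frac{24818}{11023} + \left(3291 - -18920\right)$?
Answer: $\frac{244856671}{11023} \approx 22213.0$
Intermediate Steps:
$\frac{24818}{11023} + \left(3291 - -18920\right) = 24818 \cdot \frac{1}{11023} + \left(3291 + 18920\right) = \frac{24818}{11023} + 22211 = \frac{244856671}{11023}$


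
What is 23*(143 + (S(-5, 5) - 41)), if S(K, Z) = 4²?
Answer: 2714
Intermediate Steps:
S(K, Z) = 16
23*(143 + (S(-5, 5) - 41)) = 23*(143 + (16 - 41)) = 23*(143 - 25) = 23*118 = 2714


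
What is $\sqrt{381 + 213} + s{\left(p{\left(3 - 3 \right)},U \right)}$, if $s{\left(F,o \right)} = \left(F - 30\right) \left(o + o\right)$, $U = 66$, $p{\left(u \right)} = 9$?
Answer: $-2772 + 3 \sqrt{66} \approx -2747.6$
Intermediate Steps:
$s{\left(F,o \right)} = 2 o \left(-30 + F\right)$ ($s{\left(F,o \right)} = \left(-30 + F\right) 2 o = 2 o \left(-30 + F\right)$)
$\sqrt{381 + 213} + s{\left(p{\left(3 - 3 \right)},U \right)} = \sqrt{381 + 213} + 2 \cdot 66 \left(-30 + 9\right) = \sqrt{594} + 2 \cdot 66 \left(-21\right) = 3 \sqrt{66} - 2772 = -2772 + 3 \sqrt{66}$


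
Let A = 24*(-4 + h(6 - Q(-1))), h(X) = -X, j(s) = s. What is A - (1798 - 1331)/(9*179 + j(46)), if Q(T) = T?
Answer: -437915/1657 ≈ -264.28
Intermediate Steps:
A = -264 (A = 24*(-4 - (6 - 1*(-1))) = 24*(-4 - (6 + 1)) = 24*(-4 - 1*7) = 24*(-4 - 7) = 24*(-11) = -264)
A - (1798 - 1331)/(9*179 + j(46)) = -264 - (1798 - 1331)/(9*179 + 46) = -264 - 467/(1611 + 46) = -264 - 467/1657 = -437915/1657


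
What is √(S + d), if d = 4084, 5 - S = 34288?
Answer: I*√30199 ≈ 173.78*I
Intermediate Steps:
S = -34283 (S = 5 - 1*34288 = 5 - 34288 = -34283)
√(S + d) = √(-34283 + 4084) = √(-30199) = I*√30199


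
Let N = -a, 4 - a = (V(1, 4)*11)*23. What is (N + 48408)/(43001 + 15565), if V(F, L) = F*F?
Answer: 16219/19522 ≈ 0.83081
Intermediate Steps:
V(F, L) = F**2
a = -249 (a = 4 - 1**2*11*23 = 4 - 1*11*23 = 4 - 11*23 = 4 - 1*253 = 4 - 253 = -249)
N = 249 (N = -1*(-249) = 249)
(N + 48408)/(43001 + 15565) = (249 + 48408)/(43001 + 15565) = 48657/58566 = 48657*(1/58566) = 16219/19522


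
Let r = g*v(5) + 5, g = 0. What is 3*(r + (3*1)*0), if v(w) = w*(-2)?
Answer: 15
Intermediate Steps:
v(w) = -2*w
r = 5 (r = 0*(-2*5) + 5 = 0*(-10) + 5 = 0 + 5 = 5)
3*(r + (3*1)*0) = 3*(5 + (3*1)*0) = 3*(5 + 3*0) = 3*(5 + 0) = 3*5 = 15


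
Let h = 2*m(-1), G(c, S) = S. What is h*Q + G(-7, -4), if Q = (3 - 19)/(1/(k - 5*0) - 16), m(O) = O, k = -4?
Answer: -388/65 ≈ -5.9692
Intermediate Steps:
Q = 64/65 (Q = (3 - 19)/(1/(-4 - 5*0) - 16) = -16/(1/(-4 + 0) - 16) = -16/(1/(-4) - 16) = -16/(-1/4 - 16) = -16/(-65/4) = -16*(-4/65) = 64/65 ≈ 0.98462)
h = -2 (h = 2*(-1) = -2)
h*Q + G(-7, -4) = -2*64/65 - 4 = -128/65 - 4 = -388/65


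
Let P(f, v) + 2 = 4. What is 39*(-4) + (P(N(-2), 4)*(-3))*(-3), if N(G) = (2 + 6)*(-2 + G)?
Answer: -138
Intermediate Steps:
N(G) = -16 + 8*G (N(G) = 8*(-2 + G) = -16 + 8*G)
P(f, v) = 2 (P(f, v) = -2 + 4 = 2)
39*(-4) + (P(N(-2), 4)*(-3))*(-3) = 39*(-4) + (2*(-3))*(-3) = -156 - 6*(-3) = -156 + 18 = -138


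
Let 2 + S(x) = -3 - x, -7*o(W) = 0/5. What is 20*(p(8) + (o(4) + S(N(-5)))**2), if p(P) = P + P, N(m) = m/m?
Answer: 1040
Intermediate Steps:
N(m) = 1
o(W) = 0 (o(W) = -0/5 = -1/7*0 = 0)
p(P) = 2*P
S(x) = -5 - x (S(x) = -2 + (-3 - x) = -5 - x)
20*(p(8) + (o(4) + S(N(-5)))**2) = 20*(2*8 + (0 + (-5 - 1*1))**2) = 20*(16 + (0 + (-5 - 1))**2) = 20*(16 + (0 - 6)**2) = 20*(16 + (-6)**2) = 20*(16 + 36) = 20*52 = 1040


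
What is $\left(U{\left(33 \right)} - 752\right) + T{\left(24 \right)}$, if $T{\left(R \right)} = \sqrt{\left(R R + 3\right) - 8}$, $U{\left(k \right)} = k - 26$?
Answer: $-745 + \sqrt{571} \approx -721.1$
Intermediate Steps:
$U{\left(k \right)} = -26 + k$
$T{\left(R \right)} = \sqrt{-5 + R^{2}}$ ($T{\left(R \right)} = \sqrt{\left(R^{2} + 3\right) - 8} = \sqrt{\left(3 + R^{2}\right) - 8} = \sqrt{-5 + R^{2}}$)
$\left(U{\left(33 \right)} - 752\right) + T{\left(24 \right)} = \left(\left(-26 + 33\right) - 752\right) + \sqrt{-5 + 24^{2}} = \left(7 - 752\right) + \sqrt{-5 + 576} = -745 + \sqrt{571}$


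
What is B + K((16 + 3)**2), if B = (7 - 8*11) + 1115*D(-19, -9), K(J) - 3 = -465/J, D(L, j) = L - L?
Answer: -28623/361 ≈ -79.288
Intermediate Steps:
D(L, j) = 0
K(J) = 3 - 465/J
B = -81 (B = (7 - 8*11) + 1115*0 = (7 - 88) + 0 = -81 + 0 = -81)
B + K((16 + 3)**2) = -81 + (3 - 465/(16 + 3)**2) = -81 + (3 - 465/(19**2)) = -81 + (3 - 465/361) = -81 + 618/361 = -28623/361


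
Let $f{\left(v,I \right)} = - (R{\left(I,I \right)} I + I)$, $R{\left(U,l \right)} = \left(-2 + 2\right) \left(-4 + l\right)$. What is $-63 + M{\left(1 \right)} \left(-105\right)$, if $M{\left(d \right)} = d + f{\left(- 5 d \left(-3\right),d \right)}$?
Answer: $-63$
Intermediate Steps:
$R{\left(U,l \right)} = 0$ ($R{\left(U,l \right)} = 0 \left(-4 + l\right) = 0$)
$f{\left(v,I \right)} = - I$ ($f{\left(v,I \right)} = - (0 I + I) = - (0 + I) = - I$)
$M{\left(d \right)} = 0$ ($M{\left(d \right)} = d - d = 0$)
$-63 + M{\left(1 \right)} \left(-105\right) = -63 + 0 \left(-105\right) = -63 + 0 = -63$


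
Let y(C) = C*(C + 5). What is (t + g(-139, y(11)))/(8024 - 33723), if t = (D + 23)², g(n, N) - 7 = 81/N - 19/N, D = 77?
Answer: -880647/2261512 ≈ -0.38941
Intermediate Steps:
y(C) = C*(5 + C)
g(n, N) = 7 + 62/N (g(n, N) = 7 + (81/N - 19/N) = 7 + 62/N)
t = 10000 (t = (77 + 23)² = 100² = 10000)
(t + g(-139, y(11)))/(8024 - 33723) = (10000 + (7 + 62/((11*(5 + 11)))))/(8024 - 33723) = (10000 + (7 + 62/((11*16))))/(-25699) = (10000 + (7 + 62/176))*(-1/25699) = (10000 + (7 + 62*(1/176)))*(-1/25699) = (10000 + (7 + 31/88))*(-1/25699) = (10000 + 647/88)*(-1/25699) = (880647/88)*(-1/25699) = -880647/2261512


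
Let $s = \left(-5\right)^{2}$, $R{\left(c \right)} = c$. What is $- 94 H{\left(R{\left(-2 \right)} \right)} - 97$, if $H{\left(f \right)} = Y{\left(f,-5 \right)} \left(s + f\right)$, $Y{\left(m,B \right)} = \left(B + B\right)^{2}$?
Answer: $-216297$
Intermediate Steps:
$Y{\left(m,B \right)} = 4 B^{2}$ ($Y{\left(m,B \right)} = \left(2 B\right)^{2} = 4 B^{2}$)
$s = 25$
$H{\left(f \right)} = 2500 + 100 f$ ($H{\left(f \right)} = 4 \left(-5\right)^{2} \left(25 + f\right) = 4 \cdot 25 \left(25 + f\right) = 100 \left(25 + f\right) = 2500 + 100 f$)
$- 94 H{\left(R{\left(-2 \right)} \right)} - 97 = - 94 \left(2500 + 100 \left(-2\right)\right) - 97 = - 94 \left(2500 - 200\right) - 97 = \left(-94\right) 2300 - 97 = -216200 - 97 = -216297$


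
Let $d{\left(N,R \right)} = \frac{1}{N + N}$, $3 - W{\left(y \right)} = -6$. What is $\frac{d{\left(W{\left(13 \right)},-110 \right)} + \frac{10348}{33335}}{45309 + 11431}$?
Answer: $\frac{219599}{34045702200} \approx 6.4501 \cdot 10^{-6}$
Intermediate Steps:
$W{\left(y \right)} = 9$ ($W{\left(y \right)} = 3 - -6 = 3 + 6 = 9$)
$d{\left(N,R \right)} = \frac{1}{2 N}$
$\frac{d{\left(W{\left(13 \right)},-110 \right)} + \frac{10348}{33335}}{45309 + 11431} = \frac{\frac{1}{2 \cdot 9} + \frac{10348}{33335}}{45309 + 11431} = \frac{\frac{1}{2} \cdot \frac{1}{9} + 10348 \cdot \frac{1}{33335}}{56740} = \left(\frac{1}{18} + \frac{10348}{33335}\right) \frac{1}{56740} = \frac{219599}{600030} \cdot \frac{1}{56740} = \frac{219599}{34045702200}$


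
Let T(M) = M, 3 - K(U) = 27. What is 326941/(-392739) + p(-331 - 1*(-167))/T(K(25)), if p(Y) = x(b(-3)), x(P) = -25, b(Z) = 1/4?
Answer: 219099/1047304 ≈ 0.20920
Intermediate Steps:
K(U) = -24 (K(U) = 3 - 1*27 = 3 - 27 = -24)
b(Z) = 1/4 (b(Z) = 1*(1/4) = 1/4)
p(Y) = -25
326941/(-392739) + p(-331 - 1*(-167))/T(K(25)) = 326941/(-392739) - 25/(-24) = 326941*(-1/392739) - 25*(-1/24) = -326941/392739 + 25/24 = 219099/1047304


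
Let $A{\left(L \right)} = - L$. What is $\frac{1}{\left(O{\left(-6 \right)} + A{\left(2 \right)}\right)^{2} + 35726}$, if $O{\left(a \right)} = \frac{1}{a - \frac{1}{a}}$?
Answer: $\frac{1225}{43770126} \approx 2.7987 \cdot 10^{-5}$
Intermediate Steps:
$\frac{1}{\left(O{\left(-6 \right)} + A{\left(2 \right)}\right)^{2} + 35726} = \frac{1}{\left(- \frac{6}{-1 + \left(-6\right)^{2}} - 2\right)^{2} + 35726} = \frac{1}{\left(- \frac{6}{-1 + 36} - 2\right)^{2} + 35726} = \frac{1}{\left(- \frac{6}{35} - 2\right)^{2} + 35726} = \frac{1}{\left(- \frac{76}{35}\right)^{2} + 35726} = \frac{1}{\frac{5776}{1225} + 35726} = \frac{1}{\frac{43770126}{1225}} = \frac{1225}{43770126}$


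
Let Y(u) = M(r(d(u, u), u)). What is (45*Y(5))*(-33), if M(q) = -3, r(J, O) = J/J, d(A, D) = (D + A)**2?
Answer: 4455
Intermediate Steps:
d(A, D) = (A + D)**2
r(J, O) = 1
Y(u) = -3
(45*Y(5))*(-33) = (45*(-3))*(-33) = -135*(-33) = 4455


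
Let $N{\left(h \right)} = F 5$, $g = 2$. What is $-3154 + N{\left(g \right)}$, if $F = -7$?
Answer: $-3189$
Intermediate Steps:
$N{\left(h \right)} = -35$ ($N{\left(h \right)} = \left(-7\right) 5 = -35$)
$-3154 + N{\left(g \right)} = -3154 - 35 = -3189$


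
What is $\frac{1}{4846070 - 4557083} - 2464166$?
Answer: $- \frac{712111939841}{288987} \approx -2.4642 \cdot 10^{6}$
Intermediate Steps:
$\frac{1}{4846070 - 4557083} - 2464166 = \frac{1}{288987} - 2464166 = - \frac{712111939841}{288987}$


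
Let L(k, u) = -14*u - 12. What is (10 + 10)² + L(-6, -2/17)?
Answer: 6624/17 ≈ 389.65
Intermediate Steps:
L(k, u) = -12 - 14*u
(10 + 10)² + L(-6, -2/17) = (10 + 10)² + (-12 - (-28)/17) = 20² + (-12 - (-28)/17) = 400 + (-12 - 14*(-2/17)) = 400 + (-12 + 28/17) = 400 - 176/17 = 6624/17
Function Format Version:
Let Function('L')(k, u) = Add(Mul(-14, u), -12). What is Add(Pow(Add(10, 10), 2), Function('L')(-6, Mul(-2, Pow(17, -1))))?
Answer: Rational(6624, 17) ≈ 389.65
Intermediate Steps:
Function('L')(k, u) = Add(-12, Mul(-14, u))
Add(Pow(Add(10, 10), 2), Function('L')(-6, Mul(-2, Pow(17, -1)))) = Add(Pow(Add(10, 10), 2), Add(-12, Mul(-14, Mul(-2, Pow(17, -1))))) = Add(Pow(20, 2), Add(-12, Mul(-14, Mul(-2, Rational(1, 17))))) = Add(400, Add(-12, Mul(-14, Rational(-2, 17)))) = Add(400, Add(-12, Rational(28, 17))) = Add(400, Rational(-176, 17)) = Rational(6624, 17)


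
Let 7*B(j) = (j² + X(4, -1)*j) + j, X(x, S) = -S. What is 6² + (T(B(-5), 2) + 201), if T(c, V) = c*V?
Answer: 1689/7 ≈ 241.29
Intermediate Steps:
B(j) = j²/7 + 2*j/7 (B(j) = ((j² + (-1*(-1))*j) + j)/7 = ((j² + 1*j) + j)/7 = ((j² + j) + j)/7 = ((j + j²) + j)/7 = (j² + 2*j)/7 = j²/7 + 2*j/7)
T(c, V) = V*c
6² + (T(B(-5), 2) + 201) = 6² + (2*((⅐)*(-5)*(2 - 5)) + 201) = 36 + (2*((⅐)*(-5)*(-3)) + 201) = 36 + (2*(15/7) + 201) = 36 + (30/7 + 201) = 36 + 1437/7 = 1689/7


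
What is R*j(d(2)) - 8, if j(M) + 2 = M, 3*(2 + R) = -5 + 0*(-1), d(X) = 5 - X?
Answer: -35/3 ≈ -11.667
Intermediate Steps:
R = -11/3 (R = -2 + (-5 + 0*(-1))/3 = -2 + (-5 + 0)/3 = -2 + (⅓)*(-5) = -2 - 5/3 = -11/3 ≈ -3.6667)
j(M) = -2 + M
R*j(d(2)) - 8 = -11*(-2 + (5 - 1*2))/3 - 8 = -11*(-2 + (5 - 2))/3 - 8 = -11*(-2 + 3)/3 - 8 = -11/3*1 - 8 = -11/3 - 8 = -35/3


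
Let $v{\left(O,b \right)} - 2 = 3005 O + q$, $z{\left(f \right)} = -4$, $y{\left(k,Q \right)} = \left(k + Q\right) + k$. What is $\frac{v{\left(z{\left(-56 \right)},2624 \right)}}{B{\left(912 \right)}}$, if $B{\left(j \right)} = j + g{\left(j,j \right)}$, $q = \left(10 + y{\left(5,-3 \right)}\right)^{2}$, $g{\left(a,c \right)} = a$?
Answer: $- \frac{11729}{1824} \approx -6.4304$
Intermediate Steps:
$y{\left(k,Q \right)} = Q + 2 k$ ($y{\left(k,Q \right)} = \left(Q + k\right) + k = Q + 2 k$)
$q = 289$ ($q = \left(10 + \left(-3 + 2 \cdot 5\right)\right)^{2} = \left(10 + \left(-3 + 10\right)\right)^{2} = \left(10 + 7\right)^{2} = 17^{2} = 289$)
$B{\left(j \right)} = 2 j$ ($B{\left(j \right)} = j + j = 2 j$)
$v{\left(O,b \right)} = 291 + 3005 O$ ($v{\left(O,b \right)} = 2 + \left(3005 O + 289\right) = 2 + \left(289 + 3005 O\right) = 291 + 3005 O$)
$\frac{v{\left(z{\left(-56 \right)},2624 \right)}}{B{\left(912 \right)}} = \frac{291 + 3005 \left(-4\right)}{2 \cdot 912} = \frac{291 - 12020}{1824} = \left(-11729\right) \frac{1}{1824} = - \frac{11729}{1824}$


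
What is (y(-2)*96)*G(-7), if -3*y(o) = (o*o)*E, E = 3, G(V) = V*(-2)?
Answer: -5376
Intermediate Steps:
G(V) = -2*V
y(o) = -o² (y(o) = -o*o*3/3 = -o²*3/3 = -o²)
(y(-2)*96)*G(-7) = (-1*(-2)²*96)*(-2*(-7)) = (-1*4*96)*14 = -4*96*14 = -384*14 = -5376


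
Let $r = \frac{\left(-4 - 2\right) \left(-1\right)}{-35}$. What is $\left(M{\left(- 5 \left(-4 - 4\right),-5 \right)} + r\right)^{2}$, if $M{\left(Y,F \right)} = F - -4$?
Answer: $\frac{1681}{1225} \approx 1.3722$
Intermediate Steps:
$M{\left(Y,F \right)} = 4 + F$ ($M{\left(Y,F \right)} = F + 4 = 4 + F$)
$r = - \frac{6}{35}$ ($r = \left(-6\right) \left(-1\right) \left(- \frac{1}{35}\right) = 6 \left(- \frac{1}{35}\right) = - \frac{6}{35} \approx -0.17143$)
$\left(M{\left(- 5 \left(-4 - 4\right),-5 \right)} + r\right)^{2} = \left(\left(4 - 5\right) - \frac{6}{35}\right)^{2} = \left(-1 - \frac{6}{35}\right)^{2} = \left(- \frac{41}{35}\right)^{2} = \frac{1681}{1225}$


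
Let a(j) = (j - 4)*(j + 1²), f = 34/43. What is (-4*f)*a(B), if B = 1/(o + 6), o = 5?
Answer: 1632/121 ≈ 13.488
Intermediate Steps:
f = 34/43 (f = 34*(1/43) = 34/43 ≈ 0.79070)
B = 1/11 (B = 1/(5 + 6) = 1/11 ≈ 0.090909)
a(j) = (1 + j)*(-4 + j) (a(j) = (-4 + j)*(j + 1) = (-4 + j)*(1 + j) = (1 + j)*(-4 + j))
(-4*f)*a(B) = (-4*34/43)*(-4 + (1/11)² - 3*1/11) = -136*(-4 + 1/121 - 3/11)/43 = -136/43*(-516/121) = 1632/121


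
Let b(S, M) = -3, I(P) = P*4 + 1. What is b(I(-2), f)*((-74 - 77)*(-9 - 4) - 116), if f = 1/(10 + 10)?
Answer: -5541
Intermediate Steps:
I(P) = 1 + 4*P (I(P) = 4*P + 1 = 1 + 4*P)
f = 1/20 ≈ 0.050000
b(I(-2), f)*((-74 - 77)*(-9 - 4) - 116) = -3*((-74 - 77)*(-9 - 4) - 116) = -3*(-151*(-13) - 116) = -3*(1963 - 116) = -3*1847 = -5541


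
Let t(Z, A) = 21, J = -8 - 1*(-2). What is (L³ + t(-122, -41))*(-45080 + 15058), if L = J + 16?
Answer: -30652462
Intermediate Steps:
J = -6 (J = -8 + 2 = -6)
L = 10 (L = -6 + 16 = 10)
(L³ + t(-122, -41))*(-45080 + 15058) = (10³ + 21)*(-45080 + 15058) = (1000 + 21)*(-30022) = 1021*(-30022) = -30652462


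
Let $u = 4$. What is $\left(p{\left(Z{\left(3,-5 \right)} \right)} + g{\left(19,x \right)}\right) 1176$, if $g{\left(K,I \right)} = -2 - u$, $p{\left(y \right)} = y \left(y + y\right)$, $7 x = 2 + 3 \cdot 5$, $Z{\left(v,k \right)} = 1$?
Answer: $-4704$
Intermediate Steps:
$x = \frac{17}{7}$ ($x = \frac{2 + 3 \cdot 5}{7} = \frac{2 + 15}{7} = \frac{1}{7} \cdot 17 = \frac{17}{7} \approx 2.4286$)
$p{\left(y \right)} = 2 y^{2}$ ($p{\left(y \right)} = y 2 y = 2 y^{2}$)
$g{\left(K,I \right)} = -6$ ($g{\left(K,I \right)} = -2 - 4 = -6$)
$\left(p{\left(Z{\left(3,-5 \right)} \right)} + g{\left(19,x \right)}\right) 1176 = \left(2 \cdot 1^{2} - 6\right) 1176 = \left(2 \cdot 1 - 6\right) 1176 = \left(2 - 6\right) 1176 = \left(-4\right) 1176 = -4704$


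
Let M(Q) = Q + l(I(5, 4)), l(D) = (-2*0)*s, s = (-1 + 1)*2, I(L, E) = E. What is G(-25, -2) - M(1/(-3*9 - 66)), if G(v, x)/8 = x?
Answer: -1487/93 ≈ -15.989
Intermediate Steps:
G(v, x) = 8*x
s = 0 (s = 0*2 = 0)
l(D) = 0 (l(D) = -2*0*0 = 0*0 = 0)
M(Q) = Q (M(Q) = Q + 0 = Q)
G(-25, -2) - M(1/(-3*9 - 66)) = 8*(-2) - 1/(-3*9 - 66) = -16 - 1/(-27 - 66) = -16 - 1/(-93) = -16 - 1*(-1/93) = -16 + 1/93 = -1487/93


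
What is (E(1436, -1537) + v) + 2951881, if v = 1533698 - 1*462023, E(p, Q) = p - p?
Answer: 4023556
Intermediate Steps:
E(p, Q) = 0
v = 1071675 (v = 1533698 - 462023 = 1071675)
(E(1436, -1537) + v) + 2951881 = (0 + 1071675) + 2951881 = 1071675 + 2951881 = 4023556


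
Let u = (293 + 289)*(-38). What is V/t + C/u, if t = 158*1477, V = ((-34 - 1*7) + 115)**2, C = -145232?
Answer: 4251664766/645140307 ≈ 6.5903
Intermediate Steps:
V = 5476 (V = ((-34 - 7) + 115)**2 = (-41 + 115)**2 = 74**2 = 5476)
t = 233366
u = -22116 (u = 582*(-38) = -22116)
V/t + C/u = 5476/233366 - 145232/(-22116) = 5476*(1/233366) - 145232*(-1/22116) = 2738/116683 + 36308/5529 = 4251664766/645140307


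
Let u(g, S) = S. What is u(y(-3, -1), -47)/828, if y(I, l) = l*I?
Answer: -47/828 ≈ -0.056763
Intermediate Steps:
y(I, l) = I*l
u(y(-3, -1), -47)/828 = -47/828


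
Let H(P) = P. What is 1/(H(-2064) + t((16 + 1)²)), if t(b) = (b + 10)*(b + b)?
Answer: 1/170758 ≈ 5.8562e-6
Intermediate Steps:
t(b) = 2*b*(10 + b) (t(b) = (10 + b)*(2*b) = 2*b*(10 + b))
1/(H(-2064) + t((16 + 1)²)) = 1/(-2064 + 2*(16 + 1)²*(10 + (16 + 1)²)) = 1/(-2064 + 2*17²*(10 + 17²)) = 1/(-2064 + 2*289*(10 + 289)) = 1/(-2064 + 2*289*299) = 1/(-2064 + 172822) = 1/170758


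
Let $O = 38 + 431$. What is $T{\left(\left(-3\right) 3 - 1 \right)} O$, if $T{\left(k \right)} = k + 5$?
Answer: $-2345$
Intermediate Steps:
$T{\left(k \right)} = 5 + k$
$O = 469$
$T{\left(\left(-3\right) 3 - 1 \right)} O = \left(5 - 10\right) 469 = \left(-5\right) 469 = -2345$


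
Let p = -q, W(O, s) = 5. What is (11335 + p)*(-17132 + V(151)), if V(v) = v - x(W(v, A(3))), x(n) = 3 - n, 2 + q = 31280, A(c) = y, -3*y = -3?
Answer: 338612197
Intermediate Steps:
y = 1 (y = -⅓*(-3) = 1)
A(c) = 1
q = 31278 (q = -2 + 31280 = 31278)
V(v) = 2 + v (V(v) = v - (3 - 1*5) = v - (3 - 5) = v - 1*(-2) = v + 2 = 2 + v)
p = -31278 (p = -1*31278 = -31278)
(11335 + p)*(-17132 + V(151)) = (11335 - 31278)*(-17132 + (2 + 151)) = -19943*(-17132 + 153) = -19943*(-16979) = 338612197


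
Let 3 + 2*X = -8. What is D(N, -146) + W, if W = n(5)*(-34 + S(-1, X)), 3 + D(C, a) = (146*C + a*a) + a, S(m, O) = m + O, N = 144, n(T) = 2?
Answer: 42110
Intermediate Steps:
X = -11/2 (X = -3/2 + (½)*(-8) = -3/2 - 4 = -11/2 ≈ -5.5000)
S(m, O) = O + m
D(C, a) = -3 + a + a² + 146*C (D(C, a) = -3 + ((146*C + a*a) + a) = -3 + ((146*C + a²) + a) = -3 + ((a² + 146*C) + a) = -3 + (a + a² + 146*C) = -3 + a + a² + 146*C)
W = -81 (W = 2*(-34 + (-11/2 - 1)) = 2*(-34 - 13/2) = 2*(-81/2) = -81)
D(N, -146) + W = (-3 - 146 + (-146)² + 146*144) - 81 = (-3 - 146 + 21316 + 21024) - 81 = 42191 - 81 = 42110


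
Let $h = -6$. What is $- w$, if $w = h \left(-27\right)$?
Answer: $-162$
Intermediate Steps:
$w = 162$ ($w = \left(-6\right) \left(-27\right) = 162$)
$- w = \left(-1\right) 162 = -162$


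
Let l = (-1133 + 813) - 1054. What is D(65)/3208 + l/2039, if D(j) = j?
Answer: -4275257/6541112 ≈ -0.65360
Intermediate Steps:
l = -1374 (l = -320 - 1054 = -1374)
D(65)/3208 + l/2039 = 65/3208 - 1374/2039 = -4275257/6541112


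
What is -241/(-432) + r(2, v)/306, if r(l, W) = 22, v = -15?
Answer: 4625/7344 ≈ 0.62977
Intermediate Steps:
-241/(-432) + r(2, v)/306 = -241/(-432) + 22/306 = -241*(-1/432) + 22*(1/306) = 241/432 + 11/153 = 4625/7344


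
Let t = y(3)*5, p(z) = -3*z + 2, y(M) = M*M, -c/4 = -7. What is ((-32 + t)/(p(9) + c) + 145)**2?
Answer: 200704/9 ≈ 22300.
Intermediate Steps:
c = 28 (c = -4*(-7) = 28)
y(M) = M**2
p(z) = 2 - 3*z
t = 45 (t = 3**2*5 = 9*5 = 45)
((-32 + t)/(p(9) + c) + 145)**2 = ((-32 + 45)/((2 - 3*9) + 28) + 145)**2 = (13/((2 - 27) + 28) + 145)**2 = (13/(-25 + 28) + 145)**2 = (13/3 + 145)**2 = (448/3)**2 = 200704/9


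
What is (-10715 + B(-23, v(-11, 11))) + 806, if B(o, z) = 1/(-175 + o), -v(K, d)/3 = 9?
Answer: -1961983/198 ≈ -9909.0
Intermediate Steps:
v(K, d) = -27 (v(K, d) = -3*9 = -27)
(-10715 + B(-23, v(-11, 11))) + 806 = (-10715 + 1/(-175 - 23)) + 806 = (-10715 + 1/(-198)) + 806 = (-10715 - 1/198) + 806 = -2121571/198 + 806 = -1961983/198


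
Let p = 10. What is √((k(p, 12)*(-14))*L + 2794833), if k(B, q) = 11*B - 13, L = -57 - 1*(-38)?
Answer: √2820635 ≈ 1679.5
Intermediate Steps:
L = -19 (L = -57 + 38 = -19)
k(B, q) = -13 + 11*B
√((k(p, 12)*(-14))*L + 2794833) = √(((-13 + 11*10)*(-14))*(-19) + 2794833) = √(((-13 + 110)*(-14))*(-19) + 2794833) = √((97*(-14))*(-19) + 2794833) = √(-1358*(-19) + 2794833) = √(25802 + 2794833) = √2820635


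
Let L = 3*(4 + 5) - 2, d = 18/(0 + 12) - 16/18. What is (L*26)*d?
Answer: 3575/9 ≈ 397.22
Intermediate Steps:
d = 11/18 (d = 18/12 - 16*1/18 = 18*(1/12) - 8/9 = 3/2 - 8/9 = 11/18 ≈ 0.61111)
L = 25 (L = 3*9 - 2 = 27 - 2 = 25)
(L*26)*d = (25*26)*(11/18) = 650*(11/18) = 3575/9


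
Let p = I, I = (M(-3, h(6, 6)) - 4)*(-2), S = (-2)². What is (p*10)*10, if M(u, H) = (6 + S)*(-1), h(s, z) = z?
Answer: 2800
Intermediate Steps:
S = 4
M(u, H) = -10 (M(u, H) = (6 + 4)*(-1) = 10*(-1) = -10)
I = 28 (I = (-10 - 4)*(-2) = -14*(-2) = 28)
p = 28
(p*10)*10 = (28*10)*10 = 280*10 = 2800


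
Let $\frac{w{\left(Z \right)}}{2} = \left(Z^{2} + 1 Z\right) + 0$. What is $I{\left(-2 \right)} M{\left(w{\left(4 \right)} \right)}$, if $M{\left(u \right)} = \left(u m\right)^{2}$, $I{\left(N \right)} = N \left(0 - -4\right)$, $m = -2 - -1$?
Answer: $-12800$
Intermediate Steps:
$m = -1$ ($m = -2 + 1 = -1$)
$w{\left(Z \right)} = 2 Z + 2 Z^{2}$ ($w{\left(Z \right)} = 2 \left(\left(Z^{2} + 1 Z\right) + 0\right) = 2 \left(\left(Z^{2} + Z\right) + 0\right) = 2 \left(\left(Z + Z^{2}\right) + 0\right) = 2 \left(Z + Z^{2}\right) = 2 Z + 2 Z^{2}$)
$I{\left(N \right)} = 4 N$ ($I{\left(N \right)} = N \left(0 + 4\right) = N 4 = 4 N$)
$M{\left(u \right)} = u^{2}$ ($M{\left(u \right)} = \left(u \left(-1\right)\right)^{2} = \left(- u\right)^{2} = u^{2}$)
$I{\left(-2 \right)} M{\left(w{\left(4 \right)} \right)} = 4 \left(-2\right) \left(2 \cdot 4 \left(1 + 4\right)\right)^{2} = - 8 \left(2 \cdot 4 \cdot 5\right)^{2} = - 8 \cdot 40^{2} = \left(-8\right) 1600 = -12800$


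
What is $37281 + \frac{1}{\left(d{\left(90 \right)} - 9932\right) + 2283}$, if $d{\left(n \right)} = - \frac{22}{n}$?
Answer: $\frac{12832716651}{344216} \approx 37281.0$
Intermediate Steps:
$37281 + \frac{1}{\left(d{\left(90 \right)} - 9932\right) + 2283} = 37281 + \frac{1}{\left(- \frac{22}{90} - 9932\right) + 2283} = 37281 + \frac{1}{\left(\left(-22\right) \frac{1}{90} - 9932\right) + 2283} = 37281 + \frac{1}{\left(- \frac{11}{45} - 9932\right) + 2283} = 37281 + \frac{1}{- \frac{446951}{45} + 2283} = 37281 + \frac{1}{- \frac{344216}{45}} = 37281 - \frac{45}{344216} = \frac{12832716651}{344216}$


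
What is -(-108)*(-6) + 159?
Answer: -489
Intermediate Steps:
-(-108)*(-6) + 159 = -108*6 + 159 = -648 + 159 = -489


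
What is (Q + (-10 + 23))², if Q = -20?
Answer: 49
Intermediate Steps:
(Q + (-10 + 23))² = (-20 + (-10 + 23))² = (-20 + 13)² = (-7)² = 49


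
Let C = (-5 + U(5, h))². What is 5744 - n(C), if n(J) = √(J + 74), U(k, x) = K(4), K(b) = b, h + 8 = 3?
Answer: 5744 - 5*√3 ≈ 5735.3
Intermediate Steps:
h = -5 (h = -8 + 3 = -5)
U(k, x) = 4
C = 1 (C = (-5 + 4)² = (-1)² = 1)
n(J) = √(74 + J)
5744 - n(C) = 5744 - √(74 + 1) = 5744 - √75 = 5744 - 5*√3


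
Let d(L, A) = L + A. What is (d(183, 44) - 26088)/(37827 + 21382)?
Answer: -25861/59209 ≈ -0.43677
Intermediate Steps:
d(L, A) = A + L
(d(183, 44) - 26088)/(37827 + 21382) = ((44 + 183) - 26088)/(37827 + 21382) = (227 - 26088)/59209 = -25861*1/59209 = -25861/59209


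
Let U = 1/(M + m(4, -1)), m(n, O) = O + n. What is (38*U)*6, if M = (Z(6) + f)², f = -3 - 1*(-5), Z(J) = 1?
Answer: 19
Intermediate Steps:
f = 2 (f = -3 + 5 = 2)
M = 9 (M = (1 + 2)² = 3² = 9)
U = 1/12 (U = 1/(9 + (-1 + 4)) = 1/(9 + 3) = 1/12 ≈ 0.083333)
(38*U)*6 = (38*(1/12))*6 = (19/6)*6 = 19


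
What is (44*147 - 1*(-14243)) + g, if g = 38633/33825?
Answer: 700588208/33825 ≈ 20712.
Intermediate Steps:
g = 38633/33825 (g = 38633*(1/33825) = 38633/33825 ≈ 1.1421)
(44*147 - 1*(-14243)) + g = (44*147 - 1*(-14243)) + 38633/33825 = (6468 + 14243) + 38633/33825 = 20711 + 38633/33825 = 700588208/33825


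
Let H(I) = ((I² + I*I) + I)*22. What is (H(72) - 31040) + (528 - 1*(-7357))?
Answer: 206525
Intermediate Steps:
H(I) = 22*I + 44*I² (H(I) = ((I² + I²) + I)*22 = (2*I² + I)*22 = (I + 2*I²)*22 = 22*I + 44*I²)
(H(72) - 31040) + (528 - 1*(-7357)) = (22*72*(1 + 2*72) - 31040) + (528 - 1*(-7357)) = (22*72*(1 + 144) - 31040) + (528 + 7357) = (22*72*145 - 31040) + 7885 = (229680 - 31040) + 7885 = 198640 + 7885 = 206525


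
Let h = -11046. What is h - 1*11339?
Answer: -22385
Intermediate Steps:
h - 1*11339 = -11046 - 1*11339 = -11046 - 11339 = -22385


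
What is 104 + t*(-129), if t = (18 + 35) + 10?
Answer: -8023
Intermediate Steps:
t = 63 (t = 53 + 10 = 63)
104 + t*(-129) = 104 + 63*(-129) = 104 - 8127 = -8023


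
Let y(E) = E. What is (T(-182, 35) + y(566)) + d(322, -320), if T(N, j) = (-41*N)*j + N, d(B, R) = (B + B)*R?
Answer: 55474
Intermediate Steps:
d(B, R) = 2*B*R (d(B, R) = (2*B)*R = 2*B*R)
T(N, j) = N - 41*N*j (T(N, j) = -41*N*j + N = N - 41*N*j)
(T(-182, 35) + y(566)) + d(322, -320) = (-182*(1 - 41*35) + 566) + 2*322*(-320) = (-182*(1 - 1435) + 566) - 206080 = (-182*(-1434) + 566) - 206080 = (260988 + 566) - 206080 = 261554 - 206080 = 55474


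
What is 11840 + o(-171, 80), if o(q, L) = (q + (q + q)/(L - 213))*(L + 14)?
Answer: -27946/7 ≈ -3992.3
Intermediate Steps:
o(q, L) = (14 + L)*(q + 2*q/(-213 + L)) (o(q, L) = (q + (2*q)/(-213 + L))*(14 + L) = (q + 2*q/(-213 + L))*(14 + L) = (14 + L)*(q + 2*q/(-213 + L)))
11840 + o(-171, 80) = 11840 - 171*(-2954 + 80**2 - 197*80)/(-213 + 80) = 11840 - 171*(-2954 + 6400 - 15760)/(-133) = 11840 - 171*(-1/133)*(-12314) = 11840 - 110826/7 = -27946/7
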